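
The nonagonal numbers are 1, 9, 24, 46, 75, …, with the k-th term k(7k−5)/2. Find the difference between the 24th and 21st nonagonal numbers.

24·(7·24 − 5)/2 = 1956 and 21·(7·21 − 5)/2 = 1491.
Difference: 1956 − 1491 = 465.

465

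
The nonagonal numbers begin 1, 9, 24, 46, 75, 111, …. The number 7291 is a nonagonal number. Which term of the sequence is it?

46

Set n(7n−5)/2 = 7291, giving 7n² − 5n − 14582 = 0.
The discriminant is 25 + 56·7291 = 408321, and √408321 = 639.
So n = (5 + 639) / 14 = 644/14 = 46.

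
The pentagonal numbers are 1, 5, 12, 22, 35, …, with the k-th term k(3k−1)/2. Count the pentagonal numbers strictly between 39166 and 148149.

153

The n-th pentagonal number is n(3n−1)/2.
Smallest index with value > 39166: n = 162 (giving 39285).
Largest index with value < 148149: n = 314 (giving 147737).
Indices 162 through 314: 153 terms.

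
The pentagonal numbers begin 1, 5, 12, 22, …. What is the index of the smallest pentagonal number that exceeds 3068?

46

Solve n(3n−1)/2 > 3068 for integer n.
The largest n with value ≤ 3068 is 45 (since 3015 ≤ 3068 < 3151), so the first above is n = 46, value 3151.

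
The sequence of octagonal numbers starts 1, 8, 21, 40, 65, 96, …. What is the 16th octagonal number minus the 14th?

176

16·(3·16 − 2) = 736 and 14·(3·14 − 2) = 560.
Difference: 736 − 560 = 176.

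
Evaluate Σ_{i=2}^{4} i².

29

Σ_{i=2}^{4} i² = 30 − 1 = 29.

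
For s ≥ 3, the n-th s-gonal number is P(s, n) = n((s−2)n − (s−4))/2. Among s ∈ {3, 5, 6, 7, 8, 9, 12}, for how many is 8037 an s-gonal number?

1

s = 3: P(3, 126) = 8001 and P(3, 127) = 8128; 8037 is not s-gonal.
s = 5: P(5, 73) = 7957 and P(5, 74) = 8177; 8037 is not s-gonal.
s = 6: P(6, 63) = 7875 and P(6, 64) = 8128; 8037 is not s-gonal.
s = 7: P(7, 57) = 8037. ✓
s = 8: P(8, 52) = 8008 and P(8, 53) = 8321; 8037 is not s-gonal.
s = 9: P(9, 48) = 7944 and P(9, 49) = 8281; 8037 is not s-gonal.
s = 12: P(12, 40) = 7840 and P(12, 41) = 8241; 8037 is not s-gonal.
Hits: s ∈ {7} → 1.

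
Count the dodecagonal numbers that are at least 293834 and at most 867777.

175

The n-th dodecagonal number is n(5n−4).
Smallest index with value ≥ 293834: n = 243 (giving 294273).
Largest index with value ≤ 867777: n = 417 (giving 867777).
Indices 243 through 417: 175 terms.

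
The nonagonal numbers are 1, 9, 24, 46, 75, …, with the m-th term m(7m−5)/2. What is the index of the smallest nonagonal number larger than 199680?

240

Solve n(7n−5)/2 > 199680 for integer n.
The largest n with value ≤ 199680 is 239 (since 199326 ≤ 199680 < 201000), so the first above is n = 240, value 201000.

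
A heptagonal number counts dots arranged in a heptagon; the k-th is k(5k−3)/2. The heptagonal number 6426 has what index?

Set n(5n−3)/2 = 6426, giving 5n² − 3n − 12852 = 0.
So n = (3 + 507) / 10 = 510/10 = 51.

51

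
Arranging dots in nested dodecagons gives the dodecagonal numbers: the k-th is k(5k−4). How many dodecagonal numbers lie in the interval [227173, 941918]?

221

The n-th dodecagonal number is n(5n−4).
Smallest index with value ≥ 227173: n = 214 (giving 228124).
Largest index with value ≤ 941918: n = 434 (giving 940044).
Indices 214 through 434: 221 terms.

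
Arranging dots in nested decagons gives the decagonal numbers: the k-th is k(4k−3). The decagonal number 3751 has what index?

31

Set n(4n−3) = 3751, giving 4n² − 3n − 3751 = 0.
The discriminant is 9 + 16·3751 = 60025, and √60025 = 245.
So n = (3 + 245) / 8 = 248/8 = 31.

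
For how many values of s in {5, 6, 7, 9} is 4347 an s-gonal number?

2

s = 5: P(5, 54) = 4347. ✓
s = 6: P(6, 46) = 4186 and P(6, 47) = 4371; 4347 is not s-gonal.
s = 7: P(7, 42) = 4347. ✓
s = 9: P(9, 35) = 4200 and P(9, 36) = 4446; 4347 is not s-gonal.
Hits: s ∈ {5, 7} → 2.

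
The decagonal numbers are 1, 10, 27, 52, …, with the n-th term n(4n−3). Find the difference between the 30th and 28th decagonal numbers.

30·(4·30 − 3) = 3510 and 28·(4·28 − 3) = 3052.
Difference: 3510 − 3052 = 458.

458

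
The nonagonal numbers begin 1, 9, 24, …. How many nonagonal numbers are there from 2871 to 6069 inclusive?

14

The n-th nonagonal number is n(7n−5)/2.
Smallest index with value ≥ 2871: n = 29 (giving 2871).
Largest index with value ≤ 6069: n = 42 (giving 6069).
Indices 29 through 42: 14 terms.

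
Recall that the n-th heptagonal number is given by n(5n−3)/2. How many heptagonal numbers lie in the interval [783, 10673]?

The n-th heptagonal number is n(5n−3)/2.
Smallest index with value ≥ 783: n = 18 (giving 783).
Largest index with value ≤ 10673: n = 65 (giving 10465).
Indices 18 through 65: 48 terms.

48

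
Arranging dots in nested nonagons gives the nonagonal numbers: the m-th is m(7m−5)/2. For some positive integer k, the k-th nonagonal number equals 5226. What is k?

Set n(7n−5)/2 = 5226, giving 7n² − 5n − 10452 = 0.
The discriminant is 25 + 56·5226 = 292681, and √292681 = 541.
So n = (5 + 541) / 14 = 546/14 = 39.
Check: 39·(7·39 − 5)/2 = 5226. ✓

39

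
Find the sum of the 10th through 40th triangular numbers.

Σ i(i+1)/2 = (Σi² + Σi) / 2 over i = 10..40.
Σi = 820 − 45 = 775 and Σi² = 22140 − 285 = 21855.
(1·21855 + 1·775) / 2 = 22630/2 = 11315.

11315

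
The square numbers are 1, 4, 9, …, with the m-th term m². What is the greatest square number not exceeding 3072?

3025

Solve n² ≤ 3072 for integer n.
n = 55 gives 3025 ≤ 3072, while n = 56 gives 3136 > 3072; so the answer is 3025.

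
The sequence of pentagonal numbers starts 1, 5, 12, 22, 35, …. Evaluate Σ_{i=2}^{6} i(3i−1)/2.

Σ i(3i−1)/2 = (3Σi² − Σi) / 2 over i = 2..6.
Σi = 21 − 1 = 20 and Σi² = 91 − 1 = 90.
(3·90 − 1·20) / 2 = 250/2 = 125.

125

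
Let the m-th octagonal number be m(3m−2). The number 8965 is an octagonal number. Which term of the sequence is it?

55

Set n(3n−2) = 8965, giving 3n² − 2n − 8965 = 0.
The discriminant is 4 + 12·8965 = 107584, and √107584 = 328.
So n = (2 + 328) / 6 = 330/6 = 55.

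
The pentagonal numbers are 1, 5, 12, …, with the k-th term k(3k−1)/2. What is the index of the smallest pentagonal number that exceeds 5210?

60

Solve n(3n−1)/2 > 5210 for integer n.
The largest n with value ≤ 5210 is 59 (since 5192 ≤ 5210 < 5370), so the first above is n = 60, value 5370.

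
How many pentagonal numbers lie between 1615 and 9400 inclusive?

47

The n-th pentagonal number is n(3n−1)/2.
Smallest index with value ≥ 1615: n = 33 (giving 1617).
Largest index with value ≤ 9400: n = 79 (giving 9322).
Indices 33 through 79: 47 terms.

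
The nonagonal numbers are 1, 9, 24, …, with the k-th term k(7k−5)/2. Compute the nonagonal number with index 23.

The 23rd nonagonal number is n(7n−5)/2 with n = 23.
23·(7·23 − 5)/2 = 23·156/2 = 23·78 = 1794.

1794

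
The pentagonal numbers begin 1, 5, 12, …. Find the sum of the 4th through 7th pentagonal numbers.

Σ i(3i−1)/2 = (3Σi² − Σi) / 2 over i = 4..7.
Σi = 28 − 6 = 22 and Σi² = 140 − 14 = 126.
(3·126 − 1·22) / 2 = 356/2 = 178.

178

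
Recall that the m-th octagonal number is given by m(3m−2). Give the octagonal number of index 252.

190008

The 252nd octagonal number is n(3n−2) with n = 252.
252·(3·252 − 2) = 252·754 = 190008.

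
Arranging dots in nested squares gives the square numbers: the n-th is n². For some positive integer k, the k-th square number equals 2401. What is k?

We need n² = 2401, so n = √2401 = 49.

49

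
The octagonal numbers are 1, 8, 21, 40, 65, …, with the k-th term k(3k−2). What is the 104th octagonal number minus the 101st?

104·(3·104 − 2) = 32240 and 101·(3·101 − 2) = 30401.
Difference: 32240 − 30401 = 1839.

1839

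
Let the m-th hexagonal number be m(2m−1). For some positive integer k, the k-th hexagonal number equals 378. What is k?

Set n(2n−1) = 378, giving 2n² − n − 378 = 0.
The discriminant is 1 + 8·378 = 3025, and √3025 = 55.
So n = (1 + 55) / 4 = 56/4 = 14.
Check: 14·(2·14 − 1) = 378. ✓

14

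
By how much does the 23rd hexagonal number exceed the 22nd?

Consecutive hexagonal numbers differ by 4n − 3: here 4·23 − 3 = 89.

89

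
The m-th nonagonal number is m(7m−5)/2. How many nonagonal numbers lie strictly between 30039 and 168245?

126

The n-th nonagonal number is n(7n−5)/2.
Smallest index with value > 30039: n = 94 (giving 30691).
Largest index with value < 168245: n = 219 (giving 167316).
Indices 94 through 219: 126 terms.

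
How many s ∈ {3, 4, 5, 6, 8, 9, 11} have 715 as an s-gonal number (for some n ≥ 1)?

s = 3: P(3, 37) = 703 and P(3, 38) = 741; 715 is not s-gonal.
s = 4: P(4, 26) = 676 and P(4, 27) = 729; 715 is not s-gonal.
s = 5: P(5, 22) = 715. ✓
s = 6: P(6, 19) = 703 and P(6, 20) = 780; 715 is not s-gonal.
s = 8: P(8, 15) = 645 and P(8, 16) = 736; 715 is not s-gonal.
s = 9: P(9, 14) = 651 and P(9, 15) = 750; 715 is not s-gonal.
s = 11: P(11, 13) = 715. ✓
Hits: s ∈ {5, 11} → 2.

2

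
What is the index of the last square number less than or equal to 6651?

Solve n² ≤ 6651 for integer n.
n = 81 gives 6561 ≤ 6651, while n = 82 gives 6724 > 6651; so the answer is index 81.

81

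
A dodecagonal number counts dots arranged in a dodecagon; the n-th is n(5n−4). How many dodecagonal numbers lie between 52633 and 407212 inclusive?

The n-th dodecagonal number is n(5n−4).
Smallest index with value ≥ 52633: n = 103 (giving 52633).
Largest index with value ≤ 407212: n = 285 (giving 404985).
Indices 103 through 285: 183 terms.

183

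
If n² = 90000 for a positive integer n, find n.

300

We need n² = 90000, so n = √90000 = 300.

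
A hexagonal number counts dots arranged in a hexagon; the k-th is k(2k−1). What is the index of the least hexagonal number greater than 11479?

77

Solve n(2n−1) > 11479 for integer n.
The largest n with value ≤ 11479 is 76 (since 11476 ≤ 11479 < 11781), so the first above is n = 77, value 11781.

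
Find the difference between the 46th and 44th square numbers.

180

46² = 2116 and 44² = 1936.
Difference: 2116 − 1936 = 180.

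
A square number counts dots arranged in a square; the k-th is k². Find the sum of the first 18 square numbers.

2109

Σ_{i=1}^{18} i² = 18·19·37/6 = 2109.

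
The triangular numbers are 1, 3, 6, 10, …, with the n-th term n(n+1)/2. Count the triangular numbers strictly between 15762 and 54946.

The n-th triangular number is n(n+1)/2.
Smallest index with value > 15762: n = 178 (giving 15931).
Largest index with value < 54946: n = 330 (giving 54615).
Indices 178 through 330: 153 terms.

153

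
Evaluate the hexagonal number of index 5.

The 5th hexagonal number is n(2n−1) with n = 5.
5·(2·5 − 1) = 5·9 = 45.

45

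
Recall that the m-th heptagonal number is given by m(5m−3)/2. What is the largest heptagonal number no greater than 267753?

Solve n(5n−3)/2 ≤ 267753 for integer n.
n = 327 gives 266832 ≤ 267753, while n = 328 gives 268468 > 267753; so the answer is 266832.

266832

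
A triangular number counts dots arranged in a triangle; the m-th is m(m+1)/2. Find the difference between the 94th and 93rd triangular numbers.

Consecutive triangular numbers differ by n: T_{94} − T_{93} = 94.

94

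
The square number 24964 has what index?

We need n² = 24964, so n = √24964 = 158.

158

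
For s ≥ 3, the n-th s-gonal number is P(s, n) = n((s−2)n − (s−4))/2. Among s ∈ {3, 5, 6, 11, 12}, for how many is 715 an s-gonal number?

s = 3: P(3, 37) = 703 and P(3, 38) = 741; 715 is not s-gonal.
s = 5: P(5, 22) = 715. ✓
s = 6: P(6, 19) = 703 and P(6, 20) = 780; 715 is not s-gonal.
s = 11: P(11, 13) = 715. ✓
s = 12: P(12, 12) = 672 and P(12, 13) = 793; 715 is not s-gonal.
Hits: s ∈ {5, 11} → 2.

2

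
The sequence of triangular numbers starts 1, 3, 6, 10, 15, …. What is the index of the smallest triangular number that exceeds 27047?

Solve n(n+1)/2 > 27047 for integer n.
The largest n with value ≤ 27047 is 232 (since 27028 ≤ 27047 < 27261), so the first above is n = 233, value 27261.

233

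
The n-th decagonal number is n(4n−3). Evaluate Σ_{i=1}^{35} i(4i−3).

57750

Σ i(4i−3) = 4Σi² − 3Σi over i = 1..35.
Σi = 630 and Σi² = 14910.
4·14910 − 3·630 = 57750.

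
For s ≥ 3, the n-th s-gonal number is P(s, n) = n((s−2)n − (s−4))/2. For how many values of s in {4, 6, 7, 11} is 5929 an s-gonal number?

2

s = 4: P(4, 77) = 5929. ✓
s = 6: P(6, 54) = 5778 and P(6, 55) = 5995; 5929 is not s-gonal.
s = 7: P(7, 49) = 5929. ✓
s = 11: P(11, 36) = 5706 and P(11, 37) = 6031; 5929 is not s-gonal.
Hits: s ∈ {4, 7} → 2.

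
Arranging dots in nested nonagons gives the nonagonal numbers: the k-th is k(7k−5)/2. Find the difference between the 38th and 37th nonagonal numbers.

Consecutive nonagonal numbers differ by 7n − 6: here 7·38 − 6 = 260.

260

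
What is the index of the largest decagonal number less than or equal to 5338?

Solve n(4n−3) ≤ 5338 for integer n.
n = 36 gives 5076 ≤ 5338, while n = 37 gives 5365 > 5338; so the answer is index 36.

36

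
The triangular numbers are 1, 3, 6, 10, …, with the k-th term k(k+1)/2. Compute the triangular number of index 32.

32·33/2 = 1056/2 = 528.

528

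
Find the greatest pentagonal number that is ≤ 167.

145

Solve n(3n−1)/2 ≤ 167 for integer n.
n = 10 gives 145 ≤ 167, while n = 11 gives 176 > 167; so the answer is 145.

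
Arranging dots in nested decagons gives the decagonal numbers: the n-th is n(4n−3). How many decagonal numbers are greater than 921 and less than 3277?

13

The n-th decagonal number is n(4n−3).
Smallest index with value > 921: n = 16 (giving 976).
Largest index with value < 3277: n = 28 (giving 3052).
Indices 16 through 28: 13 terms.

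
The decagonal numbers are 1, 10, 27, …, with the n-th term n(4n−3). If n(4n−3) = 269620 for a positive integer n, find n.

Set n(4n−3) = 269620, giving 4n² − 3n − 269620 = 0.
So n = (3 + 2077) / 8 = 2080/8 = 260.

260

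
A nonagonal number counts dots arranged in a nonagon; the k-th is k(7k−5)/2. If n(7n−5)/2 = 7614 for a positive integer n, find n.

Set n(7n−5)/2 = 7614, giving 7n² − 5n − 15228 = 0.
The discriminant is 25 + 56·7614 = 426409, and √426409 = 653.
So n = (5 + 653) / 14 = 658/14 = 47.

47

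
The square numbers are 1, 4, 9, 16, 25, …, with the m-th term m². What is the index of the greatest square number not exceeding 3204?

Solve n² ≤ 3204 for integer n.
n = 56 gives 3136 ≤ 3204, while n = 57 gives 3249 > 3204; so the answer is index 56.

56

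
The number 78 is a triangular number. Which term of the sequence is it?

12

Set n(n+1)/2 = 78, giving n² + n − 156 = 0.
So n = (-1 + 25) / 2 = 24/2 = 12.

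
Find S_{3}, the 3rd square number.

9

3² = 9.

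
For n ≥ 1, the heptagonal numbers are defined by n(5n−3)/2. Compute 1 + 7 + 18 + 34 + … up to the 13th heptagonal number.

1911

Σ i(5i−3)/2 = (5Σi² − 3Σi) / 2 over i = 1..13.
Σi = 91 and Σi² = 819.
(5·819 − 3·91) / 2 = 3822/2 = 1911.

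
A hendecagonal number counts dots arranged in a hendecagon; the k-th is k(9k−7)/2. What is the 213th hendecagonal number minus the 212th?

1909

Consecutive hendecagonal numbers differ by 9n − 8: here 9·213 − 8 = 1909.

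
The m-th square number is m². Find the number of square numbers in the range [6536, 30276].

94

The n-th square number is n².
Smallest index with value ≥ 6536: n = 81 (giving 6561).
Largest index with value ≤ 30276: n = 174 (giving 30276).
Indices 81 through 174: 94 terms.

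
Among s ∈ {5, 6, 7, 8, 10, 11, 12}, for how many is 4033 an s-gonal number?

1

s = 5: P(5, 52) = 4030 and P(5, 53) = 4187; 4033 is not s-gonal.
s = 6: P(6, 45) = 4005 and P(6, 46) = 4186; 4033 is not s-gonal.
s = 7: P(7, 40) = 3940 and P(7, 41) = 4141; 4033 is not s-gonal.
s = 8: P(8, 37) = 4033. ✓
s = 10: P(10, 32) = 4000 and P(10, 33) = 4257; 4033 is not s-gonal.
s = 11: P(11, 30) = 3945 and P(11, 31) = 4216; 4033 is not s-gonal.
s = 12: P(12, 28) = 3808 and P(12, 29) = 4089; 4033 is not s-gonal.
Hits: s ∈ {8} → 1.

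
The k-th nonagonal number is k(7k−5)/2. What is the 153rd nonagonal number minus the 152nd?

1065

Consecutive nonagonal numbers differ by 7n − 6: here 7·153 − 6 = 1065.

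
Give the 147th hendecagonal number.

96726

The 147th hendecagonal number is n(9n−7)/2 with n = 147.
147·(9·147 − 7)/2 = 147·1316/2 = 147·658 = 96726.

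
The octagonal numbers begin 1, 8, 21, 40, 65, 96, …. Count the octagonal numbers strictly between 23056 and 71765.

The n-th octagonal number is n(3n−2).
Smallest index with value > 23056: n = 89 (giving 23585).
Largest index with value < 71765: n = 154 (giving 70840).
Indices 89 through 154: 66 terms.

66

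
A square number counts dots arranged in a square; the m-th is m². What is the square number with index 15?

The 15th square number is n² with n = 15.
15² = 225.

225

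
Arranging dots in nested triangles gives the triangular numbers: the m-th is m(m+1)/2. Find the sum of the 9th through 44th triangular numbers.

15060

Σ i(i+1)/2 = (Σi² + Σi) / 2 over i = 9..44.
Σi = 990 − 36 = 954 and Σi² = 29370 − 204 = 29166.
(1·29166 + 1·954) / 2 = 30120/2 = 15060.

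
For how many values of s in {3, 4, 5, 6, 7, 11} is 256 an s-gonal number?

1

s = 3: P(3, 22) = 253 and P(3, 23) = 276; 256 is not s-gonal.
s = 4: P(4, 16) = 256. ✓
s = 5: P(5, 13) = 247 and P(5, 14) = 287; 256 is not s-gonal.
s = 6: P(6, 11) = 231 and P(6, 12) = 276; 256 is not s-gonal.
s = 7: P(7, 10) = 235 and P(7, 11) = 286; 256 is not s-gonal.
s = 11: P(11, 7) = 196 and P(11, 8) = 260; 256 is not s-gonal.
Hits: s ∈ {4} → 1.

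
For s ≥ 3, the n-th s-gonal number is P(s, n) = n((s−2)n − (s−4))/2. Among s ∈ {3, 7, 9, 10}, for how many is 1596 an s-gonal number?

1

s = 3: P(3, 56) = 1596. ✓
s = 7: P(7, 25) = 1525 and P(7, 26) = 1651; 1596 is not s-gonal.
s = 9: P(9, 21) = 1491 and P(9, 22) = 1639; 1596 is not s-gonal.
s = 10: P(10, 20) = 1540 and P(10, 21) = 1701; 1596 is not s-gonal.
Hits: s ∈ {3} → 1.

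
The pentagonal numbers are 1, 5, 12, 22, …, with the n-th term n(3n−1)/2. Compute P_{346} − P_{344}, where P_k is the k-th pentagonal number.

2069

346·(3·346 − 1)/2 = 179401 and 344·(3·344 − 1)/2 = 177332.
Difference: 179401 − 177332 = 2069.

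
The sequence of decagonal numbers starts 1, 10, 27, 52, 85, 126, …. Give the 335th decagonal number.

The 335th decagonal number is n(4n−3) with n = 335.
335·(4·335 − 3) = 335·1337 = 447895.

447895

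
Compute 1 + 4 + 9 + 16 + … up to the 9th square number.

285

Σ_{i=1}^{9} i² = 9·10·19/6 = 285.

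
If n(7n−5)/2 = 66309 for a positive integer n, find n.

Set n(7n−5)/2 = 66309, giving 7n² − 5n − 132618 = 0.
The discriminant is 25 + 56·66309 = 3713329, and √3713329 = 1927.
So n = (5 + 1927) / 14 = 1932/14 = 138.
Check: 138·(7·138 − 5)/2 = 66309. ✓

138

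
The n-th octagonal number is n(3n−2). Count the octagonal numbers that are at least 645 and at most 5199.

The n-th octagonal number is n(3n−2).
Smallest index with value ≥ 645: n = 15 (giving 645).
Largest index with value ≤ 5199: n = 41 (giving 4961).
Indices 15 through 41: 27 terms.

27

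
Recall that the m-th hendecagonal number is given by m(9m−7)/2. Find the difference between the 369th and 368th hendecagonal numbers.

Consecutive hendecagonal numbers differ by 9n − 8: here 9·369 − 8 = 3313.

3313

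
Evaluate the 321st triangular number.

The 321st triangular number is n(n+1)/2 with n = 321.
321·322/2 = 103362/2 = 51681.

51681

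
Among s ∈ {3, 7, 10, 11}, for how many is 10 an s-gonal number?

2

s = 3: P(3, 4) = 10. ✓
s = 7: P(7, 2) = 7 and P(7, 3) = 18; 10 is not s-gonal.
s = 10: P(10, 2) = 10. ✓
s = 11: P(11, 1) = 1 and P(11, 2) = 11; 10 is not s-gonal.
Hits: s ∈ {3, 10} → 2.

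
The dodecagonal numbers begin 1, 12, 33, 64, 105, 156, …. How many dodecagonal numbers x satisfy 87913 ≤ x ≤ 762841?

The n-th dodecagonal number is n(5n−4).
Smallest index with value ≥ 87913: n = 133 (giving 87913).
Largest index with value ≤ 762841: n = 391 (giving 762841).
Indices 133 through 391: 259 terms.

259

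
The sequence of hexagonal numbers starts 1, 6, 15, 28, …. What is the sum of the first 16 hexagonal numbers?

2856

Σ i(2i−1) = 2Σi² − Σi over i = 1..16.
Σi = 136 and Σi² = 1496.
2·1496 − 1·136 = 2856.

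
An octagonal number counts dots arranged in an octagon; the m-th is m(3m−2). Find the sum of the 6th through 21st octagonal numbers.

Σ i(3i−2) = 3Σi² − 2Σi over i = 6..21.
Σi = 231 − 15 = 216 and Σi² = 3311 − 55 = 3256.
3·3256 − 2·216 = 9336.

9336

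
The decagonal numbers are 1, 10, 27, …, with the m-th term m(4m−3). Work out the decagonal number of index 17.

17·(4·17 − 3) = 17·65 = 1105.

1105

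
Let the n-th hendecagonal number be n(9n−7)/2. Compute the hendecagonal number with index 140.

The 140th hendecagonal number is n(9n−7)/2 with n = 140.
140·(9·140 − 7)/2 = 140·1253/2 = 87710.

87710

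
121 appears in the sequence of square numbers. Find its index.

11

We need n² = 121, so n = √121 = 11.
Check: 11² = 121. ✓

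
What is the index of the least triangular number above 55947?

335

Solve n(n+1)/2 > 55947 for integer n.
The largest n with value ≤ 55947 is 334 (since 55945 ≤ 55947 < 56280), so the first above is n = 335, value 56280.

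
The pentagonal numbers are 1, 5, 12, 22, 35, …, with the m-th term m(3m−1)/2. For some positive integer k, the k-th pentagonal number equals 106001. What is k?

266

Set n(3n−1)/2 = 106001, giving 3n² − n − 212002 = 0.
The discriminant is 1 + 24·106001 = 2544025, and √2544025 = 1595.
So n = (1 + 1595) / 6 = 1596/6 = 266.
Check: 266·(3·266 − 1)/2 = 106001. ✓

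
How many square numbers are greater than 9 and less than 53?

4

The n-th square number is n².
Smallest index with value > 9: n = 4 (giving 16).
Largest index with value < 53: n = 7 (giving 49).
Indices 4 through 7: 4 terms.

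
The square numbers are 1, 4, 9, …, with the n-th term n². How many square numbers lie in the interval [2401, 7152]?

The n-th square number is n².
Smallest index with value ≥ 2401: n = 49 (giving 2401).
Largest index with value ≤ 7152: n = 84 (giving 7056).
Indices 49 through 84: 36 terms.

36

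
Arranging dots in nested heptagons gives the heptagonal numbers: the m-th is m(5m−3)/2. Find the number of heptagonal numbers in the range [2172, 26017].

73

The n-th heptagonal number is n(5n−3)/2.
Smallest index with value ≥ 2172: n = 30 (giving 2205).
Largest index with value ≤ 26017: n = 102 (giving 25857).
Indices 30 through 102: 73 terms.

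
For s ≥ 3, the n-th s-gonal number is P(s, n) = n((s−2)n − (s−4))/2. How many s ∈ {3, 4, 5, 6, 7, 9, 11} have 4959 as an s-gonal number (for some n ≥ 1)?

1

s = 3: P(3, 99) = 4950 and P(3, 100) = 5050; 4959 is not s-gonal.
s = 4: P(4, 70) = 4900 and P(4, 71) = 5041; 4959 is not s-gonal.
s = 5: P(5, 57) = 4845 and P(5, 58) = 5017; 4959 is not s-gonal.
s = 6: P(6, 50) = 4950 and P(6, 51) = 5151; 4959 is not s-gonal.
s = 7: P(7, 44) = 4774 and P(7, 45) = 4995; 4959 is not s-gonal.
s = 9: P(9, 38) = 4959. ✓
s = 11: P(11, 33) = 4785 and P(11, 34) = 5083; 4959 is not s-gonal.
Hits: s ∈ {9} → 1.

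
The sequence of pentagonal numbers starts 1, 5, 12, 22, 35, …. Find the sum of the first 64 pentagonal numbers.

133120

Σ i(3i−1)/2 = (3Σi² − Σi) / 2 over i = 1..64.
Σi = 2080 and Σi² = 89440.
(3·89440 − 1·2080) / 2 = 266240/2 = 133120.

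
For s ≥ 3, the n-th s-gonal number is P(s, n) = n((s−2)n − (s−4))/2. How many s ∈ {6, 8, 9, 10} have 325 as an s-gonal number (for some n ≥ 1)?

s = 6: P(6, 13) = 325. ✓
s = 8: P(8, 10) = 280 and P(8, 11) = 341; 325 is not s-gonal.
s = 9: P(9, 10) = 325. ✓
s = 10: P(10, 9) = 297 and P(10, 10) = 370; 325 is not s-gonal.
Hits: s ∈ {6, 9} → 2.

2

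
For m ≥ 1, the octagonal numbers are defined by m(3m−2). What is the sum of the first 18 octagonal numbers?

5985

Σ i(3i−2) = 3Σi² − 2Σi over i = 1..18.
Σi = 171 and Σi² = 2109.
3·2109 − 2·171 = 5985.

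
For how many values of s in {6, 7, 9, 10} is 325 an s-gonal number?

2

s = 6: P(6, 13) = 325. ✓
s = 7: P(7, 11) = 286 and P(7, 12) = 342; 325 is not s-gonal.
s = 9: P(9, 10) = 325. ✓
s = 10: P(10, 9) = 297 and P(10, 10) = 370; 325 is not s-gonal.
Hits: s ∈ {6, 9} → 2.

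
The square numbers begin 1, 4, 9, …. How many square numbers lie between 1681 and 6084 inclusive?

The n-th square number is n².
Smallest index with value ≥ 1681: n = 41 (giving 1681).
Largest index with value ≤ 6084: n = 78 (giving 6084).
Indices 41 through 78: 38 terms.

38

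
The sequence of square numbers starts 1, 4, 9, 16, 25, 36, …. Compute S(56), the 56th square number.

3136

56² = 3136.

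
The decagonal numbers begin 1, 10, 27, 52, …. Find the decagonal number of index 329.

431977

The 329th decagonal number is n(4n−3) with n = 329.
329·(4·329 − 3) = 329·1313 = 431977.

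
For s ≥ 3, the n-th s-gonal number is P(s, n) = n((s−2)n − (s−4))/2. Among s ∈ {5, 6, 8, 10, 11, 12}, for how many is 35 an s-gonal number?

s = 5: P(5, 5) = 35. ✓
s = 6: P(6, 4) = 28 and P(6, 5) = 45; 35 is not s-gonal.
s = 8: P(8, 3) = 21 and P(8, 4) = 40; 35 is not s-gonal.
s = 10: P(10, 3) = 27 and P(10, 4) = 52; 35 is not s-gonal.
s = 11: P(11, 3) = 30 and P(11, 4) = 58; 35 is not s-gonal.
s = 12: P(12, 3) = 33 and P(12, 4) = 64; 35 is not s-gonal.
Hits: s ∈ {5} → 1.

1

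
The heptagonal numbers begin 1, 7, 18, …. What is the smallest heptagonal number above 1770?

Solve n(5n−3)/2 > 1770 for integer n.
The largest n with value ≤ 1770 is 26 (since 1651 ≤ 1770 < 1782), so the first above is n = 27, value 1782.

1782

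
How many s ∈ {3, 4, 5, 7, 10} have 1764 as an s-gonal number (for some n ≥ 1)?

s = 3: P(3, 58) = 1711 and P(3, 59) = 1770; 1764 is not s-gonal.
s = 4: P(4, 42) = 1764. ✓
s = 5: P(5, 34) = 1717 and P(5, 35) = 1820; 1764 is not s-gonal.
s = 7: P(7, 26) = 1651 and P(7, 27) = 1782; 1764 is not s-gonal.
s = 10: P(10, 21) = 1701 and P(10, 22) = 1870; 1764 is not s-gonal.
Hits: s ∈ {4} → 1.

1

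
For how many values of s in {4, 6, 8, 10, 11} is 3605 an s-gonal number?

s = 4: P(4, 60) = 3600 and P(4, 61) = 3721; 3605 is not s-gonal.
s = 6: P(6, 42) = 3486 and P(6, 43) = 3655; 3605 is not s-gonal.
s = 8: P(8, 35) = 3605. ✓
s = 10: P(10, 30) = 3510 and P(10, 31) = 3751; 3605 is not s-gonal.
s = 11: P(11, 28) = 3430 and P(11, 29) = 3683; 3605 is not s-gonal.
Hits: s ∈ {8} → 1.

1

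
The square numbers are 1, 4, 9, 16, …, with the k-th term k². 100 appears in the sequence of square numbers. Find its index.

We need n² = 100, so n = √100 = 10.

10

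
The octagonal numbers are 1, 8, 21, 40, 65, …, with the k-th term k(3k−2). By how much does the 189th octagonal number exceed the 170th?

189·(3·189 − 2) = 106785 and 170·(3·170 − 2) = 86360.
Difference: 106785 − 86360 = 20425.

20425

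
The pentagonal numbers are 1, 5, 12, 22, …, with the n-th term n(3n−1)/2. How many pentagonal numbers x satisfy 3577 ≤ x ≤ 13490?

47

The n-th pentagonal number is n(3n−1)/2.
Smallest index with value ≥ 3577: n = 49 (giving 3577).
Largest index with value ≤ 13490: n = 95 (giving 13490).
Indices 49 through 95: 47 terms.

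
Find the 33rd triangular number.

561

The 33rd triangular number is n(n+1)/2 with n = 33.
33·34/2 = 1122/2 = 561.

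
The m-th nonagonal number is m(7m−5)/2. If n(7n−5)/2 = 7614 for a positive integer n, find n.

47

Set n(7n−5)/2 = 7614, giving 7n² − 5n − 15228 = 0.
The discriminant is 25 + 56·7614 = 426409, and √426409 = 653.
So n = (5 + 653) / 14 = 658/14 = 47.
Check: 47·(7·47 − 5)/2 = 7614. ✓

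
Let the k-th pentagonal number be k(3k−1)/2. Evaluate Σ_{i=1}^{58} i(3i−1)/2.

Σ i(3i−1)/2 = (3Σi² − Σi) / 2 over i = 1..58.
Σi = 1711 and Σi² = 66729.
(3·66729 − 1·1711) / 2 = 198476/2 = 99238.

99238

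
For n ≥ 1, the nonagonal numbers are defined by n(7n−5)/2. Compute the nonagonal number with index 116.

The 116th nonagonal number is n(7n−5)/2 with n = 116.
116·(7·116 − 5)/2 = 116·807/2 = 46806.

46806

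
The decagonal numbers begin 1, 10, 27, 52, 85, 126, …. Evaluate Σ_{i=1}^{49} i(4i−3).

Σ i(4i−3) = 4Σi² − 3Σi over i = 1..49.
Σi = 1225 and Σi² = 40425.
4·40425 − 3·1225 = 158025.

158025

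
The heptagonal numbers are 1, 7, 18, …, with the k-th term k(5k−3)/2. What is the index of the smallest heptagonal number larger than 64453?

161

Solve n(5n−3)/2 > 64453 for integer n.
The largest n with value ≤ 64453 is 160 (since 63760 ≤ 64453 < 64561), so the first above is n = 161, value 64561.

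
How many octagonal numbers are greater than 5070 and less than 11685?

The n-th octagonal number is n(3n−2).
Smallest index with value > 5070: n = 42 (giving 5208).
Largest index with value < 11685: n = 62 (giving 11408).
Indices 42 through 62: 21 terms.

21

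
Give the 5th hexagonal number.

45

The 5th hexagonal number is n(2n−1) with n = 5.
5·(2·5 − 1) = 5·9 = 45.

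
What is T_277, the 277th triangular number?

The 277th triangular number is n(n+1)/2 with n = 277.
277·278/2 = 77006/2 = 38503.

38503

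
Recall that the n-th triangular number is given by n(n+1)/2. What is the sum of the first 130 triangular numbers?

374660

Σ i(i+1)/2 = (Σi² + Σi) / 2 over i = 1..130.
Σi = 8515 and Σi² = 740805.
(1·740805 + 1·8515) / 2 = 749320/2 = 374660.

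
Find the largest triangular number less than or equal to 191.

Solve n(n+1)/2 ≤ 191 for integer n.
n = 19 gives 190 ≤ 191, while n = 20 gives 210 > 191; so the answer is 190.

190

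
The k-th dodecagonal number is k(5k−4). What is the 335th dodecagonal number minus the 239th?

275136

335·(5·335 − 4) = 559785 and 239·(5·239 − 4) = 284649.
Difference: 559785 − 284649 = 275136.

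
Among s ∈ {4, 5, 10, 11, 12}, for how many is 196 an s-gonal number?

2

s = 4: P(4, 14) = 196. ✓
s = 5: P(5, 11) = 176 and P(5, 12) = 210; 196 is not s-gonal.
s = 10: P(10, 7) = 175 and P(10, 8) = 232; 196 is not s-gonal.
s = 11: P(11, 7) = 196. ✓
s = 12: P(12, 6) = 156 and P(12, 7) = 217; 196 is not s-gonal.
Hits: s ∈ {4, 11} → 2.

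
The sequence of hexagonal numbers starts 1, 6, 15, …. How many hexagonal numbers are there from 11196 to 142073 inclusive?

The n-th hexagonal number is n(2n−1).
Smallest index with value ≥ 11196: n = 76 (giving 11476).
Largest index with value ≤ 142073: n = 266 (giving 141246).
Indices 76 through 266: 191 terms.

191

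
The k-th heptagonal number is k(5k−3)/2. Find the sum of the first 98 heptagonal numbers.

Σ i(5i−3)/2 = (5Σi² − 3Σi) / 2 over i = 1..98.
Σi = 4851 and Σi² = 318549.
(5·318549 − 3·4851) / 2 = 1578192/2 = 789096.

789096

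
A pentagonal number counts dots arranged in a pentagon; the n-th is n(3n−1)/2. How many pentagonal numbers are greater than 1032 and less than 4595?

The n-th pentagonal number is n(3n−1)/2.
Smallest index with value > 1032: n = 27 (giving 1080).
Largest index with value < 4595: n = 55 (giving 4510).
Indices 27 through 55: 29 terms.

29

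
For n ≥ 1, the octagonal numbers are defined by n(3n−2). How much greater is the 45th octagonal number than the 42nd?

45·(3·45 − 2) = 5985 and 42·(3·42 − 2) = 5208.
Difference: 5985 − 5208 = 777.

777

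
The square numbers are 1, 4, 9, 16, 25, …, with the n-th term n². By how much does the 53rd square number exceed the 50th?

53² = 2809 and 50² = 2500.
Difference: 2809 − 2500 = 309.

309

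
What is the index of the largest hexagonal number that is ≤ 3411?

Solve n(2n−1) ≤ 3411 for integer n.
n = 41 gives 3321 ≤ 3411, while n = 42 gives 3486 > 3411; so the answer is index 41.

41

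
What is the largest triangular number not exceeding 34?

28

Solve n(n+1)/2 ≤ 34 for integer n.
n = 7 gives 28 ≤ 34, while n = 8 gives 36 > 34; so the answer is 28.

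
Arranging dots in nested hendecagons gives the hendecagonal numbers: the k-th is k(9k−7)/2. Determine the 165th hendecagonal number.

The 165th hendecagonal number is n(9n−7)/2 with n = 165.
165·(9·165 − 7)/2 = 165·1478/2 = 165·739 = 121935.

121935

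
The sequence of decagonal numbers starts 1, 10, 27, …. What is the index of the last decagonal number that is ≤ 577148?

Solve n(4n−3) ≤ 577148 for integer n.
n = 380 gives 576460 ≤ 577148, while n = 381 gives 579501 > 577148; so the answer is index 380.

380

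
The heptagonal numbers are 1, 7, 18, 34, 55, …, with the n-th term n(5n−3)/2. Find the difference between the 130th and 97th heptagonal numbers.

130·(5·130 − 3)/2 = 42055 and 97·(5·97 − 3)/2 = 23377.
Difference: 42055 − 23377 = 18678.

18678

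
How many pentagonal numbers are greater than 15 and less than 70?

3

The n-th pentagonal number is n(3n−1)/2.
Smallest index with value > 15: n = 4 (giving 22).
Largest index with value < 70: n = 6 (giving 51).
Indices 4 through 6: 3 terms.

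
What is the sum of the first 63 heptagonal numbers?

Σ i(5i−3)/2 = (5Σi² − 3Σi) / 2 over i = 1..63.
Σi = 2016 and Σi² = 85344.
(5·85344 − 3·2016) / 2 = 420672/2 = 210336.

210336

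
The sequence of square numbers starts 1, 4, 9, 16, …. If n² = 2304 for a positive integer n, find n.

48

We need n² = 2304, so n = √2304 = 48.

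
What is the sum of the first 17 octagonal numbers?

Σ i(3i−2) = 3Σi² − 2Σi over i = 1..17.
Σi = 153 and Σi² = 1785.
3·1785 − 2·153 = 5049.

5049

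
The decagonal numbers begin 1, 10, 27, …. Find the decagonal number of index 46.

46·(4·46 − 3) = 46·181 = 8326.

8326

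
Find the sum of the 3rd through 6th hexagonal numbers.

Σ i(2i−1) = 2Σi² − Σi over i = 3..6.
Σi = 21 − 3 = 18 and Σi² = 91 − 5 = 86.
2·86 − 1·18 = 154.

154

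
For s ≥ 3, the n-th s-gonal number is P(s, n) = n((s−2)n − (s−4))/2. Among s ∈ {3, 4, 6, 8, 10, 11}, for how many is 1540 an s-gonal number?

s = 3: P(3, 55) = 1540. ✓
s = 4: P(4, 39) = 1521 and P(4, 40) = 1600; 1540 is not s-gonal.
s = 6: P(6, 28) = 1540. ✓
s = 8: P(8, 22) = 1408 and P(8, 23) = 1541; 1540 is not s-gonal.
s = 10: P(10, 20) = 1540. ✓
s = 11: P(11, 18) = 1395 and P(11, 19) = 1558; 1540 is not s-gonal.
Hits: s ∈ {3, 6, 10} → 3.

3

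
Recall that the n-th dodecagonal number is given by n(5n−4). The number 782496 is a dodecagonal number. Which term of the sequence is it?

Set n(5n−4) = 782496, giving 5n² − 4n − 782496 = 0.
The discriminant is 16 + 20·782496 = 15649936, and √15649936 = 3956.
So n = (4 + 3956) / 10 = 3960/10 = 396.
Check: 396·(5·396 − 4) = 782496. ✓

396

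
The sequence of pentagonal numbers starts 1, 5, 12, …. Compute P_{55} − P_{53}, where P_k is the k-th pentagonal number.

323

55·(3·55 − 1)/2 = 4510 and 53·(3·53 − 1)/2 = 4187.
Difference: 4510 − 4187 = 323.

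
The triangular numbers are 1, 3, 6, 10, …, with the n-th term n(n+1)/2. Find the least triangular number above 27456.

27495

Solve n(n+1)/2 > 27456 for integer n.
The largest n with value ≤ 27456 is 233 (since 27261 ≤ 27456 < 27495), so the first above is n = 234, value 27495.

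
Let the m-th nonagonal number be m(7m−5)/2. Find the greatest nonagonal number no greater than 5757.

5500

Solve n(7n−5)/2 ≤ 5757 for integer n.
n = 40 gives 5500 ≤ 5757, while n = 41 gives 5781 > 5757; so the answer is 5500.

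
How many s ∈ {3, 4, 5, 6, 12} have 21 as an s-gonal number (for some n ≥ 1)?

1

s = 3: P(3, 6) = 21. ✓
s = 4: P(4, 4) = 16 and P(4, 5) = 25; 21 is not s-gonal.
s = 5: P(5, 3) = 12 and P(5, 4) = 22; 21 is not s-gonal.
s = 6: P(6, 3) = 15 and P(6, 4) = 28; 21 is not s-gonal.
s = 12: P(12, 2) = 12 and P(12, 3) = 33; 21 is not s-gonal.
Hits: s ∈ {3} → 1.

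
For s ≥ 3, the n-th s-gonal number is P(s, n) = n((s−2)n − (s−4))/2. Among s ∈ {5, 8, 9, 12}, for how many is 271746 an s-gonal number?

1

s = 5: P(5, 425) = 270725 and P(5, 426) = 272001; 271746 is not s-gonal.
s = 8: P(8, 301) = 271201 and P(8, 302) = 273008; 271746 is not s-gonal.
s = 9: P(9, 279) = 271746. ✓
s = 12: P(12, 233) = 270513 and P(12, 234) = 272844; 271746 is not s-gonal.
Hits: s ∈ {9} → 1.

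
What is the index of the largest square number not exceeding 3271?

57

Solve n² ≤ 3271 for integer n.
n = 57 gives 3249 ≤ 3271, while n = 58 gives 3364 > 3271; so the answer is index 57.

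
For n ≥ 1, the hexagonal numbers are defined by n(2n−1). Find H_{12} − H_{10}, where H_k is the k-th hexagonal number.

12·(2·12 − 1) = 276 and 10·(2·10 − 1) = 190.
Difference: 276 − 190 = 86.

86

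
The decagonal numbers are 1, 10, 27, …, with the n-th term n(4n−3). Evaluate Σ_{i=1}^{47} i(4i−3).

Σ i(4i−3) = 4Σi² − 3Σi over i = 1..47.
Σi = 1128 and Σi² = 35720.
4·35720 − 3·1128 = 139496.

139496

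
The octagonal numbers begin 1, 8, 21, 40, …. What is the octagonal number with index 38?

4256

The 38th octagonal number is n(3n−2) with n = 38.
38·(3·38 − 2) = 38·112 = 4256.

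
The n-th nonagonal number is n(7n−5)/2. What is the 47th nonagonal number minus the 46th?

Consecutive nonagonal numbers differ by 7n − 6: here 7·47 − 6 = 323.

323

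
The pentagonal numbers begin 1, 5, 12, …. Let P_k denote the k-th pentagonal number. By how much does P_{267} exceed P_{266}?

799

Consecutive pentagonal numbers differ by 3n − 2: here 3·267 − 2 = 799.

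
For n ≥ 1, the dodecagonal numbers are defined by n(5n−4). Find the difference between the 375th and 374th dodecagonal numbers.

Consecutive dodecagonal numbers differ by 10n − 9: here 10·375 − 9 = 3741.

3741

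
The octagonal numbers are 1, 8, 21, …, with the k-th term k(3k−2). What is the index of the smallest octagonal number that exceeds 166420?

Solve n(3n−2) > 166420 for integer n.
The largest n with value ≤ 166420 is 235 (since 165205 ≤ 166420 < 166616), so the first above is n = 236, value 166616.

236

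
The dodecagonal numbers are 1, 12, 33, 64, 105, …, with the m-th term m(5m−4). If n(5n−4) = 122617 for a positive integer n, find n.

Set n(5n−4) = 122617, giving 5n² − 4n − 122617 = 0.
The discriminant is 16 + 20·122617 = 2452356, and √2452356 = 1566.
So n = (4 + 1566) / 10 = 1570/10 = 157.

157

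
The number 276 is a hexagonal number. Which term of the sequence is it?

12

Set n(2n−1) = 276, giving 2n² − n − 276 = 0.
So n = (1 + 47) / 4 = 48/4 = 12.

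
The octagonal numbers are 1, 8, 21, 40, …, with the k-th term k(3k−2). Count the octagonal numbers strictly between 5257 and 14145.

The n-th octagonal number is n(3n−2).
Smallest index with value > 5257: n = 43 (giving 5461).
Largest index with value < 14145: n = 68 (giving 13736).
Indices 43 through 68: 26 terms.

26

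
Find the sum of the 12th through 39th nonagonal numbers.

Σ i(7i−5)/2 = (7Σi² − 5Σi) / 2 over i = 12..39.
Σi = 780 − 66 = 714 and Σi² = 20540 − 506 = 20034.
(7·20034 − 5·714) / 2 = 136668/2 = 68334.

68334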